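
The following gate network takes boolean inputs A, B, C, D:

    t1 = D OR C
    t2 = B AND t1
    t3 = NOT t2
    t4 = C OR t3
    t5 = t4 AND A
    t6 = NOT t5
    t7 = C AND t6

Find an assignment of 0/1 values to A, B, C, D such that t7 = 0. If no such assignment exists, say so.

t7 = C AND t6 must be 0, so at least one of C, t6 is 0.
Check with A=1, B=1, C=0, D=1:
t1 = D OR C = 1 OR 0 = 1
t2 = B AND t1 = 1 AND 1 = 1
t3 = NOT t2 = NOT 1 = 0
t4 = C OR t3 = 0 OR 0 = 0
t5 = t4 AND A = 0 AND 1 = 0
t6 = NOT t5 = NOT 0 = 1
t7 = C AND t6 = 0 AND 1 = 0
So t7 = 0 as required.

A=1, B=1, C=0, D=1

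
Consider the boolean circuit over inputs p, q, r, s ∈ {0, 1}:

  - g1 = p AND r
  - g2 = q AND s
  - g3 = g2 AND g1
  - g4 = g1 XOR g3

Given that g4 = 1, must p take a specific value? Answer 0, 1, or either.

g4 = g1 XOR g3 must be 1, so g1 and g3 differ.
Every assignment with g4 = 1 has p = 1; there are 3 such assignment(s).
  p=1, q=0, r=1, s=0
  p=1, q=0, r=1, s=1
  p=1, q=1, r=1, s=0

1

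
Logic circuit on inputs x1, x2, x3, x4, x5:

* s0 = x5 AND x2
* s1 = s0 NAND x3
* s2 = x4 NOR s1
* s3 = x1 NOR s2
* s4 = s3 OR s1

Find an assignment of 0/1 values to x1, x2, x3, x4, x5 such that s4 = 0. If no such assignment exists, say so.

Check with x1=1, x2=1, x3=1, x4=0, x5=1:
s0 = x5 AND x2 = 1 AND 1 = 1
s1 = s0 NAND x3 = 1 NAND 1 = 0
s2 = x4 NOR s1 = 0 NOR 0 = 1
s3 = x1 NOR s2 = 1 NOR 1 = 0
s4 = s3 OR s1 = 0 OR 0 = 0
So s4 = 0 as required.

x1=1, x2=1, x3=1, x4=0, x5=1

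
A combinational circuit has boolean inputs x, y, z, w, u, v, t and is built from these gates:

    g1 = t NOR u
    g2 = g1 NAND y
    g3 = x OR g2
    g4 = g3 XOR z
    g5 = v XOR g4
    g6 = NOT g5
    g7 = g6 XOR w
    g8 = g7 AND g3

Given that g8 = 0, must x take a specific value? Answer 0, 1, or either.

either

Both values of x occur among assignments with g8 = 0:
  x=0: x=0, y=0, z=0, w=0, u=0, v=0, t=0
  x=1: x=1, y=0, z=0, w=0, u=0, v=0, t=0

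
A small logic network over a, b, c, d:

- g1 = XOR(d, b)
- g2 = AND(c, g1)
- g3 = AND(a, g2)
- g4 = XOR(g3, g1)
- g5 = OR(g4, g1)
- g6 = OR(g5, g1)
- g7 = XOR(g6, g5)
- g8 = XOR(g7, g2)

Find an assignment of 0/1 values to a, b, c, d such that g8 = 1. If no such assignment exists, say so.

a=0, b=1, c=1, d=0

g8 = XOR(g7, g2) must be 1, so g7 and g2 differ.
Check with a=0, b=1, c=1, d=0:
g1 = XOR(d, b) = XOR(0, 1) = 1
g2 = AND(c, g1) = AND(1, 1) = 1
g3 = AND(a, g2) = AND(0, 1) = 0
g4 = XOR(g3, g1) = XOR(0, 1) = 1
g5 = OR(g4, g1) = OR(1, 1) = 1
g6 = OR(g5, g1) = OR(1, 1) = 1
g7 = XOR(g6, g5) = XOR(1, 1) = 0
g8 = XOR(g7, g2) = XOR(0, 1) = 1
So g8 = 1 as required.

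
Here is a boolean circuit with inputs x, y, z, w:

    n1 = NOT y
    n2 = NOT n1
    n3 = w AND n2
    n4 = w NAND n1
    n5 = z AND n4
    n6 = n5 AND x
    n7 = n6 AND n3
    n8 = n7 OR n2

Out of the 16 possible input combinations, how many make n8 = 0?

n8 = n7 OR n2 must be 0, so both n7 = 0 and n2 = 0.
Enumerating the 16 input combinations, 8 give n8 = 0 and 8 give n8 = 1.

8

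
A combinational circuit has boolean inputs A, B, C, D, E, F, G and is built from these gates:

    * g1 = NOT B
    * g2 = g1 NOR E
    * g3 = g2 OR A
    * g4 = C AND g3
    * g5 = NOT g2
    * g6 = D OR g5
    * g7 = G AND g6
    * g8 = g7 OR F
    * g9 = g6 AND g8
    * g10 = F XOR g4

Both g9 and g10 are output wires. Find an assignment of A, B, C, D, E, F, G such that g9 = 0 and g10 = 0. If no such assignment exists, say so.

A=0, B=1, C=0, D=0, E=1, F=0, G=0

Check with A=0, B=1, C=0, D=0, E=1, F=0, G=0:
g1 = NOT B = NOT 1 = 0
g2 = g1 NOR E = 0 NOR 1 = 0
g3 = g2 OR A = 0 OR 0 = 0
g4 = C AND g3 = 0 AND 0 = 0
g5 = NOT g2 = NOT 0 = 1
g6 = D OR g5 = 0 OR 1 = 1
g7 = G AND g6 = 0 AND 1 = 0
g8 = g7 OR F = 0 OR 0 = 0
g9 = g6 AND g8 = 1 AND 0 = 0
g10 = F XOR g4 = 0 XOR 0 = 0
So g9 = 0 and g10 = 0.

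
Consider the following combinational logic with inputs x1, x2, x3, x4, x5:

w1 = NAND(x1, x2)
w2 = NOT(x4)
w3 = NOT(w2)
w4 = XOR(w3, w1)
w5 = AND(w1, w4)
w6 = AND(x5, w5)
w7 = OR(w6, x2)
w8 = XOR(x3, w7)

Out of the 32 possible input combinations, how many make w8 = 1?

w8 = XOR(x3, w7) must be 1, so x3 and w7 differ.
Enumerating the 32 input combinations, 16 give w8 = 1 and 16 give w8 = 0.

16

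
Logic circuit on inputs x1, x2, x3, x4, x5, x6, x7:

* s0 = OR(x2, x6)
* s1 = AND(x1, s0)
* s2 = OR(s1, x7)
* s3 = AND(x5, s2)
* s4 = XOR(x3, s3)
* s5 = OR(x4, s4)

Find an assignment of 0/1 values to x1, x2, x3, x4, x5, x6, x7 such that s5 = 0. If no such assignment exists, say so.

x1=1, x2=1, x3=1, x4=0, x5=1, x6=1, x7=1

s5 = OR(x4, s4) must be 0, so both x4 = 0 and s4 = 0.
Check with x1=1, x2=1, x3=1, x4=0, x5=1, x6=1, x7=1:
s0 = OR(x2, x6) = OR(1, 1) = 1
s1 = AND(x1, s0) = AND(1, 1) = 1
s2 = OR(s1, x7) = OR(1, 1) = 1
s3 = AND(x5, s2) = AND(1, 1) = 1
s4 = XOR(x3, s3) = XOR(1, 1) = 0
s5 = OR(x4, s4) = OR(0, 0) = 0
So s5 = 0 as required.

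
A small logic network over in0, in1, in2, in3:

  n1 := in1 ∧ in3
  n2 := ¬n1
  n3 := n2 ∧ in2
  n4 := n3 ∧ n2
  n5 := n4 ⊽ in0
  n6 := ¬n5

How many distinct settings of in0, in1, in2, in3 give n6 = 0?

5

n6 = ¬n5 must be 0, so n5 = 1.
n5 = n4 ⊽ in0 must be 1, so both n4 = 0 and in0 = 0.
Satisfying assignments:
  in0=0, in1=0, in2=0, in3=0
  in0=0, in1=0, in2=0, in3=1
  in0=0, in1=1, in2=0, in3=0
  in0=0, in1=1, in2=0, in3=1
  in0=0, in1=1, in2=1, in3=1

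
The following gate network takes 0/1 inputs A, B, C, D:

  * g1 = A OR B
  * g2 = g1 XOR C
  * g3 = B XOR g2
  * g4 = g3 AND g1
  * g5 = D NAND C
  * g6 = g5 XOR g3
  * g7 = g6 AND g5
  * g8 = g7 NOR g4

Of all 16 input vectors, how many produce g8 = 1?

g8 = g7 NOR g4 must be 1, so both g7 = 0 and g4 = 0.
Satisfying assignments:
  A=0, B=0, C=1, D=0
  A=0, B=0, C=1, D=1
  A=1, B=0, C=1, D=1

3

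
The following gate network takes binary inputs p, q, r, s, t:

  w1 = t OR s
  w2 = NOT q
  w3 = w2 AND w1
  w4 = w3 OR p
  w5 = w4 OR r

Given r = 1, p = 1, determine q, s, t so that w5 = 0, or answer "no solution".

With r = 1, p = 1 fixed, none of the 8 settings of q, s, t give w5 = 0.
For example, with q=0, s=1, t=0:
w1 = t OR s = 0 OR 1 = 1
w2 = NOT q = NOT 0 = 1
w3 = w2 AND w1 = 1 AND 1 = 1
w4 = w3 OR p = 1 OR 1 = 1
w5 = w4 OR r = 1 OR 1 = 1
giving w5 = 1 ≠ 0.

no solution exists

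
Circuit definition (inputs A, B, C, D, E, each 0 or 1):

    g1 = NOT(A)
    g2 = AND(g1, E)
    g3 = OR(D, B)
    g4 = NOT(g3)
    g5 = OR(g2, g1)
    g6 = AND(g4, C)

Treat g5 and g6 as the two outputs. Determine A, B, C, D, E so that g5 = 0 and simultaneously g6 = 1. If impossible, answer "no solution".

A=1 B=0 C=1 D=0 E=0

Check with A=1 B=0 C=1 D=0 E=0:
g1 = NOT(A) = NOT 1 = 0
g2 = AND(g1, E) = AND(0, 0) = 0
g3 = OR(D, B) = OR(0, 0) = 0
g4 = NOT(g3) = NOT 0 = 1
g5 = OR(g2, g1) = OR(0, 0) = 0
g6 = AND(g4, C) = AND(1, 1) = 1
So g5 = 0 and g6 = 1.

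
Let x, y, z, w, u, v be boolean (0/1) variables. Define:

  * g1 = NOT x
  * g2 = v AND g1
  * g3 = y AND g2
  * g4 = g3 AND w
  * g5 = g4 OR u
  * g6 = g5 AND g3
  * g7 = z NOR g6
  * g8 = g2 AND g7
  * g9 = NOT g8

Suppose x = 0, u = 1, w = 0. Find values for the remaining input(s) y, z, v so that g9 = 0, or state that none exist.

g9 = NOT g8 must be 0, so g8 = 1.
g8 = g2 AND g7 must be 1, so both g2 = 1 and g7 = 1.
Check with x = 0, u = 1, w = 0 and y=0, z=0, v=1:
g1 = NOT x = NOT 0 = 1
g2 = v AND g1 = 1 AND 1 = 1
g3 = y AND g2 = 0 AND 1 = 0
g4 = g3 AND w = 0 AND 0 = 0
g5 = g4 OR u = 0 OR 1 = 1
g6 = g5 AND g3 = 1 AND 0 = 0
g7 = z NOR g6 = 0 NOR 0 = 1
g8 = g2 AND g7 = 1 AND 1 = 1
g9 = NOT g8 = NOT 1 = 0
So g9 = 0.

y=0, z=0, v=1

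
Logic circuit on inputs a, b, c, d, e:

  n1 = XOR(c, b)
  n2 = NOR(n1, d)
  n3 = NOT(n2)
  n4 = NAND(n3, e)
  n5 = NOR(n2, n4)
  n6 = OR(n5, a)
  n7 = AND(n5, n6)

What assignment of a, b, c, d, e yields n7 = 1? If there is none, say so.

a=0 b=0 c=0 d=1 e=1

Check with a=0 b=0 c=0 d=1 e=1:
n1 = XOR(c, b) = XOR(0, 0) = 0
n2 = NOR(n1, d) = NOR(0, 1) = 0
n3 = NOT(n2) = NOT 0 = 1
n4 = NAND(n3, e) = NAND(1, 1) = 0
n5 = NOR(n2, n4) = NOR(0, 0) = 1
n6 = OR(n5, a) = OR(1, 0) = 1
n7 = AND(n5, n6) = AND(1, 1) = 1
So n7 = 1 as required.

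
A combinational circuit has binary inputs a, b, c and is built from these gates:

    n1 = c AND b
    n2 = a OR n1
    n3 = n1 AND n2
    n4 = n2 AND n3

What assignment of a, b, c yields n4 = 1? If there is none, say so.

a=0 b=1 c=1

n4 = n2 AND n3 must be 1, so both n2 = 1 and n3 = 1.
Check with a=0 b=1 c=1:
n1 = c AND b = 1 AND 1 = 1
n2 = a OR n1 = 0 OR 1 = 1
n3 = n1 AND n2 = 1 AND 1 = 1
n4 = n2 AND n3 = 1 AND 1 = 1
So n4 = 1 as required.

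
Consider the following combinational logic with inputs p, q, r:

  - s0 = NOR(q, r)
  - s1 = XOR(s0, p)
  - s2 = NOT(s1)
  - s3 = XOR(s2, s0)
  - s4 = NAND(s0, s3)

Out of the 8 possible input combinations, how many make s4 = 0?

s4 = NAND(s0, s3) must be 0, so both s0 = 1 and s3 = 1.
Satisfying assignments:
  p=0, q=0, r=0

1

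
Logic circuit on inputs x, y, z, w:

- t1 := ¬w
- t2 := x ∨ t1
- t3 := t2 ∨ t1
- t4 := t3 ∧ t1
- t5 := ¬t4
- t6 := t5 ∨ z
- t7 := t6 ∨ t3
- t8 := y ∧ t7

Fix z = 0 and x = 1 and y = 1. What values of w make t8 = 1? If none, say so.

t8 = y ∧ t7 must be 1, so both y = 1 and t7 = 1.
Check with z = 0 and x = 1 and y = 1 and w=0:
t1 = ¬w = ¬0 = 1
t2 = x ∨ t1 = 1 ∨ 1 = 1
t3 = t2 ∨ t1 = 1 ∨ 1 = 1
t4 = t3 ∧ t1 = 1 ∧ 1 = 1
t5 = ¬t4 = ¬1 = 0
t6 = t5 ∨ z = 0 ∨ 0 = 0
t7 = t6 ∨ t3 = 0 ∨ 1 = 1
t8 = y ∧ t7 = 1 ∧ 1 = 1
So t8 = 1.

w=0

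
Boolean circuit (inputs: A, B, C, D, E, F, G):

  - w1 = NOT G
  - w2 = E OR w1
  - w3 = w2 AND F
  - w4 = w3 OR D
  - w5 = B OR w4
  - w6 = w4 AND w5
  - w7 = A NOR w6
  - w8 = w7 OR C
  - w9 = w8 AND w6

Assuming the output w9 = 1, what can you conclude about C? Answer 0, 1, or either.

1

w9 = w8 AND w6 must be 1, so both w8 = 1 and w6 = 1.
Every assignment with w9 = 1 has C = 1; there are 44 such assignment(s).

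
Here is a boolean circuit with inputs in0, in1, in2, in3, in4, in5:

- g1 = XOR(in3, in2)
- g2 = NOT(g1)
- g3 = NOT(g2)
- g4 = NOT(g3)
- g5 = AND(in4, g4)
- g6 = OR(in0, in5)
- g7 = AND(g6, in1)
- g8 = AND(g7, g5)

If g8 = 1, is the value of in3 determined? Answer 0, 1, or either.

Both values of in3 occur among assignments with g8 = 1:
  in3=0: in0=0, in1=1, in2=0, in3=0, in4=1, in5=1
  in3=1: in0=0, in1=1, in2=1, in3=1, in4=1, in5=1

either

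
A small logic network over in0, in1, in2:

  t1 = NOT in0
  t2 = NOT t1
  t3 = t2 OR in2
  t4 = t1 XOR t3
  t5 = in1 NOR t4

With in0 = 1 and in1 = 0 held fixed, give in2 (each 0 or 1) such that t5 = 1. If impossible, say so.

With in0 = 1 and in1 = 0 fixed, none of the 2 settings of in2 give t5 = 1.
For example, with in2=1:
t1 = NOT in0 = NOT 1 = 0
t2 = NOT t1 = NOT 0 = 1
t3 = t2 OR in2 = 1 OR 1 = 1
t4 = t1 XOR t3 = 0 XOR 1 = 1
t5 = in1 NOR t4 = 0 NOR 1 = 0
giving t5 = 0 ≠ 1.

no solution exists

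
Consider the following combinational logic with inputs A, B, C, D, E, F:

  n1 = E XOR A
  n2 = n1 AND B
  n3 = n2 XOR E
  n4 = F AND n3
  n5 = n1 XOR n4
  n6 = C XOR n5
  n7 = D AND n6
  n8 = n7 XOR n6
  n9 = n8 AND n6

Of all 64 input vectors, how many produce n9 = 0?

48

n9 = n8 AND n6 must be 0, so at least one of n8, n6 is 0.
Enumerating the 64 input combinations, 48 give n9 = 0 and 16 give n9 = 1.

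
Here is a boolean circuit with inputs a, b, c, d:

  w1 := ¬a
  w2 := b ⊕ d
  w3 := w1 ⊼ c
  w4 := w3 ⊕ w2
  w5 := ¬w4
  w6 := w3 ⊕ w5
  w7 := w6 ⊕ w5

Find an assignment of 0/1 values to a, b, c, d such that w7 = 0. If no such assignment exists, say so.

a=0, b=0, c=1, d=0

w7 = w6 ⊕ w5 must be 0, so w6 and w5 are equal.
Check with a=0, b=0, c=1, d=0:
w1 = ¬a = ¬0 = 1
w2 = b ⊕ d = 0 ⊕ 0 = 0
w3 = w1 ⊼ c = 1 ⊼ 1 = 0
w4 = w3 ⊕ w2 = 0 ⊕ 0 = 0
w5 = ¬w4 = ¬0 = 1
w6 = w3 ⊕ w5 = 0 ⊕ 1 = 1
w7 = w6 ⊕ w5 = 1 ⊕ 1 = 0
So w7 = 0 as required.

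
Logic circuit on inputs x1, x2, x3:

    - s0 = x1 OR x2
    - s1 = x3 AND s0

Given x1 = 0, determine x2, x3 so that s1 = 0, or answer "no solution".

s1 = x3 AND s0 must be 0, so at least one of x3, s0 is 0.
Check with x1 = 0 and x2=0, x3=0:
s0 = x1 OR x2 = 0 OR 0 = 0
s1 = x3 AND s0 = 0 AND 0 = 0
So s1 = 0.

x2=0, x3=0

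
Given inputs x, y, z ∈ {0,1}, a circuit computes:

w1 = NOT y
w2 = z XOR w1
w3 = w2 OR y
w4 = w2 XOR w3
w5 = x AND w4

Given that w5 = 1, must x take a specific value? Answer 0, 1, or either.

1

w5 = x AND w4 must be 1, so both x = 1 and w4 = 1.
w4 = w2 XOR w3 must be 1, so w2 and w3 differ.
Every assignment with w5 = 1 has x = 1; there are 1 such assignment(s).
  x=1, y=1, z=0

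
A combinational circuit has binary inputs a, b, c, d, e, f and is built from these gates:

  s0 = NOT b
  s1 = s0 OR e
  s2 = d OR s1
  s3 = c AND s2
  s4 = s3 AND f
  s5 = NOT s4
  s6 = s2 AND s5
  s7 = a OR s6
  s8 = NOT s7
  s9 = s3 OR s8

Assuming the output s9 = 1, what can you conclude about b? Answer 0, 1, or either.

Both values of b occur among assignments with s9 = 1:
  b=0: a=0, b=0, c=1, d=0, e=0, f=0
  b=1: a=0, b=1, c=0, d=0, e=0, f=0

either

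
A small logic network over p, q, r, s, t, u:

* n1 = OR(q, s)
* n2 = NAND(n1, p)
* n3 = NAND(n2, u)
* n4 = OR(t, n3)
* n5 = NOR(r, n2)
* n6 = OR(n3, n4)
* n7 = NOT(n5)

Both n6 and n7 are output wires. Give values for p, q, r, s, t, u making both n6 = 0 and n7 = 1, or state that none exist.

Check with p=0, q=0, r=0, s=0, t=0, u=1:
n1 = OR(q, s) = OR(0, 0) = 0
n2 = NAND(n1, p) = NAND(0, 0) = 1
n3 = NAND(n2, u) = NAND(1, 1) = 0
n4 = OR(t, n3) = OR(0, 0) = 0
n5 = NOR(r, n2) = NOR(0, 1) = 0
n6 = OR(n3, n4) = OR(0, 0) = 0
n7 = NOT(n5) = NOT 0 = 1
So n6 = 0 and n7 = 1.

p=0, q=0, r=0, s=0, t=0, u=1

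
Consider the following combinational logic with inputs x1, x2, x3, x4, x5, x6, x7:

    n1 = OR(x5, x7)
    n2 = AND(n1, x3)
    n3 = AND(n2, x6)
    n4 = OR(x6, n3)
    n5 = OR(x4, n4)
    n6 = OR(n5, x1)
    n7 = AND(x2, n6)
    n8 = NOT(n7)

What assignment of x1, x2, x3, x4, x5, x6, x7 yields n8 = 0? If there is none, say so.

Check with x1=0, x2=1, x3=1, x4=0, x5=0, x6=1, x7=0:
n1 = OR(x5, x7) = OR(0, 0) = 0
n2 = AND(n1, x3) = AND(0, 1) = 0
n3 = AND(n2, x6) = AND(0, 1) = 0
n4 = OR(x6, n3) = OR(1, 0) = 1
n5 = OR(x4, n4) = OR(0, 1) = 1
n6 = OR(n5, x1) = OR(1, 0) = 1
n7 = AND(x2, n6) = AND(1, 1) = 1
n8 = NOT(n7) = NOT 1 = 0
So n8 = 0 as required.

x1=0, x2=1, x3=1, x4=0, x5=0, x6=1, x7=0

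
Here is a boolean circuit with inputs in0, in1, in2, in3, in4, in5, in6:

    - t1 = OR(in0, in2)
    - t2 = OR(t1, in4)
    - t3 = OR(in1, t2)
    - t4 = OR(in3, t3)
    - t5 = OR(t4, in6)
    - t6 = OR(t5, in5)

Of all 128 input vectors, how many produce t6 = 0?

t6 = OR(t5, in5) must be 0, so both t5 = 0 and in5 = 0.
Satisfying assignments:
  in0=0, in1=0, in2=0, in3=0, in4=0, in5=0, in6=0

1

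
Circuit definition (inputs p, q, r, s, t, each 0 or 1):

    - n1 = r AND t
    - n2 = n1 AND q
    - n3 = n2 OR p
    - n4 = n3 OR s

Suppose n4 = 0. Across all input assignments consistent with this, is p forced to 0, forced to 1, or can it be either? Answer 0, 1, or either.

n4 = n3 OR s must be 0, so both n3 = 0 and s = 0.
n3 = n2 OR p must be 0, so both n2 = 0 and p = 0.
n2 = n1 AND q must be 0, so at least one of n1, q is 0.
Every assignment with n4 = 0 has p = 0; there are 7 such assignment(s).

0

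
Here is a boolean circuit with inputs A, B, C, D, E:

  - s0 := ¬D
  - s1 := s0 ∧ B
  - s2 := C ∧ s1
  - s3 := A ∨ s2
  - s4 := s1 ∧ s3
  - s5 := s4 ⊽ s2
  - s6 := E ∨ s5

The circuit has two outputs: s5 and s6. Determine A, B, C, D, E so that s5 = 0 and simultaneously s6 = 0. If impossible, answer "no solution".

Check with A=0 B=1 C=1 D=0 E=0:
s0 = ¬D = ¬0 = 1
s1 = s0 ∧ B = 1 ∧ 1 = 1
s2 = C ∧ s1 = 1 ∧ 1 = 1
s3 = A ∨ s2 = 0 ∨ 1 = 1
s4 = s1 ∧ s3 = 1 ∧ 1 = 1
s5 = s4 ⊽ s2 = 1 ⊽ 1 = 0
s6 = E ∨ s5 = 0 ∨ 0 = 0
So s5 = 0 and s6 = 0.

A=0 B=1 C=1 D=0 E=0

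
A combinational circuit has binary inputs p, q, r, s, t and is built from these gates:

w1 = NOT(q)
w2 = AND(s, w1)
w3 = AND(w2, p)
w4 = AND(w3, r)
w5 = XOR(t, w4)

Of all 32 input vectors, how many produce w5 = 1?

w5 = XOR(t, w4) must be 1, so t and w4 differ.
Enumerating the 32 input combinations, 16 give w5 = 1 and 16 give w5 = 0.

16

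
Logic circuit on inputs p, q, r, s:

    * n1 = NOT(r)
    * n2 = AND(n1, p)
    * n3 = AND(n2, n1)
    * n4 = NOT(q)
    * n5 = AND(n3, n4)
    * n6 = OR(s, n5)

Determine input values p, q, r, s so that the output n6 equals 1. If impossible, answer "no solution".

n6 = OR(s, n5) must be 1, so at least one of s, n5 is 1.
Check with p=0 q=1 r=0 s=1:
n1 = NOT(r) = NOT 0 = 1
n2 = AND(n1, p) = AND(1, 0) = 0
n3 = AND(n2, n1) = AND(0, 1) = 0
n4 = NOT(q) = NOT 1 = 0
n5 = AND(n3, n4) = AND(0, 0) = 0
n6 = OR(s, n5) = OR(1, 0) = 1
So n6 = 1 as required.

p=0 q=1 r=0 s=1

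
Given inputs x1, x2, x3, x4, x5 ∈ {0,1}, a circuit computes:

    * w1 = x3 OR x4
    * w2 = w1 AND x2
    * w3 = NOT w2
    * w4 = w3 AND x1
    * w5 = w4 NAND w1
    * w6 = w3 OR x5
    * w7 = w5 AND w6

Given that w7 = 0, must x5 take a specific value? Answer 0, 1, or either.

either

Both values of x5 occur among assignments with w7 = 0:
  x5=0: x1=0, x2=1, x3=0, x4=1, x5=0
  x5=1: x1=1, x2=0, x3=0, x4=1, x5=1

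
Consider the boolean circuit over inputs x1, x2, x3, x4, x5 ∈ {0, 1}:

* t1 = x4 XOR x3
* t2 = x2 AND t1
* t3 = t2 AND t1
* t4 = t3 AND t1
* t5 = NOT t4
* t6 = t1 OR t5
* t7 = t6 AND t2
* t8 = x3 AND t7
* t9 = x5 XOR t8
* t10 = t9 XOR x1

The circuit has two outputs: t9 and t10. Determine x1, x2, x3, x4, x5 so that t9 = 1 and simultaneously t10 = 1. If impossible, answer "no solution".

Check with x1=0, x2=1, x3=0, x4=0, x5=1:
t1 = x4 XOR x3 = 0 XOR 0 = 0
t2 = x2 AND t1 = 1 AND 0 = 0
t3 = t2 AND t1 = 0 AND 0 = 0
t4 = t3 AND t1 = 0 AND 0 = 0
t5 = NOT t4 = NOT 0 = 1
t6 = t1 OR t5 = 0 OR 1 = 1
t7 = t6 AND t2 = 1 AND 0 = 0
t8 = x3 AND t7 = 0 AND 0 = 0
t9 = x5 XOR t8 = 1 XOR 0 = 1
t10 = t9 XOR x1 = 1 XOR 0 = 1
So t9 = 1 and t10 = 1.

x1=0, x2=1, x3=0, x4=0, x5=1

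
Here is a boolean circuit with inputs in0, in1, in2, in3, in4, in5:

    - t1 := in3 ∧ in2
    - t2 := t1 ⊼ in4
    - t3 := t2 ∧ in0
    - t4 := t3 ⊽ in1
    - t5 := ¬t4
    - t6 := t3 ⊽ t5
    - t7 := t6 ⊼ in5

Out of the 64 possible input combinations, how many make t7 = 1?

55

t7 = t6 ⊼ in5 must be 1, so at least one of t6, in5 is 0.
Enumerating the 64 input combinations, 55 give t7 = 1 and 9 give t7 = 0.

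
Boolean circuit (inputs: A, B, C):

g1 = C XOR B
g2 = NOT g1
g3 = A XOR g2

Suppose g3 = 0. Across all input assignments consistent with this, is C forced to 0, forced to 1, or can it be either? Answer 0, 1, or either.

Both values of C occur among assignments with g3 = 0:
  C=0: A=0, B=1, C=0
  C=1: A=0, B=0, C=1

either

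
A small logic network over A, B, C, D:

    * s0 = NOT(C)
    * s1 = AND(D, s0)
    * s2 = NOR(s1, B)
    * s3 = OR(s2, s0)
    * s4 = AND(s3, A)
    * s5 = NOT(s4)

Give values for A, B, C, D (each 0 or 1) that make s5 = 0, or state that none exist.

A=1, B=1, C=0, D=1

s5 = NOT(s4) must be 0, so s4 = 1.
s4 = AND(s3, A) must be 1, so both s3 = 1 and A = 1.
s3 = OR(s2, s0) must be 1, so at least one of s2, s0 is 1.
Check with A=1, B=1, C=0, D=1:
s0 = NOT(C) = NOT 0 = 1
s1 = AND(D, s0) = AND(1, 1) = 1
s2 = NOR(s1, B) = NOR(1, 1) = 0
s3 = OR(s2, s0) = OR(0, 1) = 1
s4 = AND(s3, A) = AND(1, 1) = 1
s5 = NOT(s4) = NOT 1 = 0
So s5 = 0 as required.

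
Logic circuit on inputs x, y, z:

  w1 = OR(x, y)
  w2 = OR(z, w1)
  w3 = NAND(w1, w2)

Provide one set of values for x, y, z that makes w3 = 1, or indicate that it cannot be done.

x=0, y=0, z=1

w3 = NAND(w1, w2) must be 1, so at least one of w1, w2 is 0.
Check with x=0, y=0, z=1:
w1 = OR(x, y) = OR(0, 0) = 0
w2 = OR(z, w1) = OR(1, 0) = 1
w3 = NAND(w1, w2) = NAND(0, 1) = 1
So w3 = 1 as required.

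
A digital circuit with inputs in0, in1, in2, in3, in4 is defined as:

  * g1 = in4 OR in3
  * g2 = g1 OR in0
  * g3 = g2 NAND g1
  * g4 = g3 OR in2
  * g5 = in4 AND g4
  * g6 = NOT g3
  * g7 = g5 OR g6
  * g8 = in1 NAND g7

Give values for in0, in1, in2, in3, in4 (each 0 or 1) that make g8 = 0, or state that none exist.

g8 = in1 NAND g7 must be 0, so both in1 = 1 and g7 = 1.
g7 = g5 OR g6 must be 1, so at least one of g5, g6 is 1.
Check with in0=1, in1=1, in2=0, in3=1, in4=1:
g1 = in4 OR in3 = 1 OR 1 = 1
g2 = g1 OR in0 = 1 OR 1 = 1
g3 = g2 NAND g1 = 1 NAND 1 = 0
g4 = g3 OR in2 = 0 OR 0 = 0
g5 = in4 AND g4 = 1 AND 0 = 0
g6 = NOT g3 = NOT 0 = 1
g7 = g5 OR g6 = 0 OR 1 = 1
g8 = in1 NAND g7 = 1 NAND 1 = 0
So g8 = 0 as required.

in0=1, in1=1, in2=0, in3=1, in4=1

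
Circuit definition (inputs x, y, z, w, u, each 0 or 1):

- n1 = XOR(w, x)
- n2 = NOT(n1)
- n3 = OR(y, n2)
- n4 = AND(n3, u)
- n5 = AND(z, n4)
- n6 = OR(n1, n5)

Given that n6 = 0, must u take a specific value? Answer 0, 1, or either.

Both values of u occur among assignments with n6 = 0:
  u=0: x=0, y=0, z=0, w=0, u=0
  u=1: x=0, y=0, z=0, w=0, u=1

either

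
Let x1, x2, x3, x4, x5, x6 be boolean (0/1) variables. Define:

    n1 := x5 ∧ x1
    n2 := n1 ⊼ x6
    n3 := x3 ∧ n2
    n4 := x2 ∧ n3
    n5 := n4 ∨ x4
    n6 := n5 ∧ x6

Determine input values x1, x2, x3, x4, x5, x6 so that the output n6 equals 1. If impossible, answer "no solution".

x1=0, x2=0, x3=1, x4=1, x5=1, x6=1

n6 = n5 ∧ x6 must be 1, so both n5 = 1 and x6 = 1.
n5 = n4 ∨ x4 must be 1, so at least one of n4, x4 is 1.
Check with x1=0, x2=0, x3=1, x4=1, x5=1, x6=1:
n1 = x5 ∧ x1 = 1 ∧ 0 = 0
n2 = n1 ⊼ x6 = 0 ⊼ 1 = 1
n3 = x3 ∧ n2 = 1 ∧ 1 = 1
n4 = x2 ∧ n3 = 0 ∧ 1 = 0
n5 = n4 ∨ x4 = 0 ∨ 1 = 1
n6 = n5 ∧ x6 = 1 ∧ 1 = 1
So n6 = 1 as required.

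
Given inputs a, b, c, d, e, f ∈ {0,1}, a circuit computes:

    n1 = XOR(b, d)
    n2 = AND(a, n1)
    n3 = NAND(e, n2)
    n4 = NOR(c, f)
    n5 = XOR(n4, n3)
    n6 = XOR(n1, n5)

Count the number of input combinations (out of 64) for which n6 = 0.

28

n6 = XOR(n1, n5) must be 0, so n1 and n5 are equal.
Enumerating the 64 input combinations, 28 give n6 = 0 and 36 give n6 = 1.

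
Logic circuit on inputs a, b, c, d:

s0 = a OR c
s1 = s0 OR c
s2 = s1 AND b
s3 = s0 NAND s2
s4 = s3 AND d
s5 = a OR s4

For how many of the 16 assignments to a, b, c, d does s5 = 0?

5

s5 = a OR s4 must be 0, so both a = 0 and s4 = 0.
s4 = s3 AND d must be 0, so at least one of s3, d is 0.
Satisfying assignments:
  a=0, b=0, c=0, d=0
  a=0, b=0, c=1, d=0
  a=0, b=1, c=0, d=0
  a=0, b=1, c=1, d=0
  a=0, b=1, c=1, d=1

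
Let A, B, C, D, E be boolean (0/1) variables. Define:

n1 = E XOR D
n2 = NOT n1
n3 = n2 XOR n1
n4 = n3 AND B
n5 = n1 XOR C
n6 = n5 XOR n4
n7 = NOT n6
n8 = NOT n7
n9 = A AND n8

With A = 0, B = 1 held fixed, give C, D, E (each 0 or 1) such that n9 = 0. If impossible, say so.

C=1, D=1, E=1

n9 = A AND n8 must be 0, so at least one of A, n8 is 0.
Check with A = 0, B = 1 and C=1, D=1, E=1:
n1 = E XOR D = 1 XOR 1 = 0
n2 = NOT n1 = NOT 0 = 1
n3 = n2 XOR n1 = 1 XOR 0 = 1
n4 = n3 AND B = 1 AND 1 = 1
n5 = n1 XOR C = 0 XOR 1 = 1
n6 = n5 XOR n4 = 1 XOR 1 = 0
n7 = NOT n6 = NOT 0 = 1
n8 = NOT n7 = NOT 1 = 0
n9 = A AND n8 = 0 AND 0 = 0
So n9 = 0.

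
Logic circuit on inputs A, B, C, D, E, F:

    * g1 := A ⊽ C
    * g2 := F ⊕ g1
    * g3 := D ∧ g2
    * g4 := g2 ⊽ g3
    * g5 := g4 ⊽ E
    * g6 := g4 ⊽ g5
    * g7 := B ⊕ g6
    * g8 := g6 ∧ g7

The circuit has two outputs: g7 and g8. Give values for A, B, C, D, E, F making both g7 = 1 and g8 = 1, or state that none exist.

Check with A=0, B=0, C=0, D=0, E=1, F=0:
g1 = A ⊽ C = 0 ⊽ 0 = 1
g2 = F ⊕ g1 = 0 ⊕ 1 = 1
g3 = D ∧ g2 = 0 ∧ 1 = 0
g4 = g2 ⊽ g3 = 1 ⊽ 0 = 0
g5 = g4 ⊽ E = 0 ⊽ 1 = 0
g6 = g4 ⊽ g5 = 0 ⊽ 0 = 1
g7 = B ⊕ g6 = 0 ⊕ 1 = 1
g8 = g6 ∧ g7 = 1 ∧ 1 = 1
So g7 = 1 and g8 = 1.

A=0, B=0, C=0, D=0, E=1, F=0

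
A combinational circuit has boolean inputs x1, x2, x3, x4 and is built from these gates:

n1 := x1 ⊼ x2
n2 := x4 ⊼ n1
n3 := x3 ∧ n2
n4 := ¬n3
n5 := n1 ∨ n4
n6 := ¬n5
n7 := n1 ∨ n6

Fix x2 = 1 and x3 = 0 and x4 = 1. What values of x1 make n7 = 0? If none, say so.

n7 = n1 ∨ n6 must be 0, so both n1 = 0 and n6 = 0.
n1 = x1 ⊼ x2 must be 0, so both x1 = 1 and x2 = 1.
Check with x2 = 1 and x3 = 0 and x4 = 1 and x1=1:
n1 = x1 ⊼ x2 = 1 ⊼ 1 = 0
n2 = x4 ⊼ n1 = 1 ⊼ 0 = 1
n3 = x3 ∧ n2 = 0 ∧ 1 = 0
n4 = ¬n3 = ¬0 = 1
n5 = n1 ∨ n4 = 0 ∨ 1 = 1
n6 = ¬n5 = ¬1 = 0
n7 = n1 ∨ n6 = 0 ∨ 0 = 0
So n7 = 0.

x1=1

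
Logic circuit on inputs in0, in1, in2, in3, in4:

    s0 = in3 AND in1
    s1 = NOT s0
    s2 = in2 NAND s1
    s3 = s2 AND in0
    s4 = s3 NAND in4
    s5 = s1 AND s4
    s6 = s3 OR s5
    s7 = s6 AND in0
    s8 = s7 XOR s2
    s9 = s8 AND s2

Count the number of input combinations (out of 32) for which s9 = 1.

s9 = s8 AND s2 must be 1, so both s8 = 1 and s2 = 1.
s8 = s7 XOR s2 must be 1, so s7 and s2 differ.
s2 = in2 NAND s1 must be 1, so at least one of in2, s1 is 0.
Enumerating the 32 input combinations, 10 give s9 = 1 and 22 give s9 = 0.

10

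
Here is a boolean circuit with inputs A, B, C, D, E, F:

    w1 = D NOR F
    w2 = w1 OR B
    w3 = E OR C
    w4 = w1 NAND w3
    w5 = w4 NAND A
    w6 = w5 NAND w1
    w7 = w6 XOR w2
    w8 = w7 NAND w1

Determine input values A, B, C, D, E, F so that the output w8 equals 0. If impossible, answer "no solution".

Check with A=0, B=1, C=1, D=0, E=0, F=0:
w1 = D NOR F = 0 NOR 0 = 1
w2 = w1 OR B = 1 OR 1 = 1
w3 = E OR C = 0 OR 1 = 1
w4 = w1 NAND w3 = 1 NAND 1 = 0
w5 = w4 NAND A = 0 NAND 0 = 1
w6 = w5 NAND w1 = 1 NAND 1 = 0
w7 = w6 XOR w2 = 0 XOR 1 = 1
w8 = w7 NAND w1 = 1 NAND 1 = 0
So w8 = 0 as required.

A=0, B=1, C=1, D=0, E=0, F=0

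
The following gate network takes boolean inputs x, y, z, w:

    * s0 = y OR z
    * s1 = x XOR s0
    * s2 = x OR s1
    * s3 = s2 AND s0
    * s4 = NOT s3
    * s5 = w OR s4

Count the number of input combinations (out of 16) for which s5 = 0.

6

s5 = w OR s4 must be 0, so both w = 0 and s4 = 0.
s4 = NOT s3 must be 0, so s3 = 1.
Satisfying assignments:
  x=0, y=0, z=1, w=0
  x=0, y=1, z=0, w=0
  x=0, y=1, z=1, w=0
  x=1, y=0, z=1, w=0
  x=1, y=1, z=0, w=0
  x=1, y=1, z=1, w=0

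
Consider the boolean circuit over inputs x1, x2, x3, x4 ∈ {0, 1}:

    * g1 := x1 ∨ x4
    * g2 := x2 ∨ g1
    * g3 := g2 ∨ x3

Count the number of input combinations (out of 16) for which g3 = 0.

1

g3 = g2 ∨ x3 must be 0, so both g2 = 0 and x3 = 0.
g2 = x2 ∨ g1 must be 0, so both x2 = 0 and g1 = 0.
g1 = x1 ∨ x4 must be 0, so both x1 = 0 and x4 = 0.
Satisfying assignments:
  x1=0, x2=0, x3=0, x4=0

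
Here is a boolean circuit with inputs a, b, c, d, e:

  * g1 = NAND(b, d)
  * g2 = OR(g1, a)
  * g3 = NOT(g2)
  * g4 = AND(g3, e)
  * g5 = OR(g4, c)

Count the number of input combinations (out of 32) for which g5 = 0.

g5 = OR(g4, c) must be 0, so both g4 = 0 and c = 0.
g4 = AND(g3, e) must be 0, so at least one of g3, e is 0.
Enumerating the 32 input combinations, 15 give g5 = 0 and 17 give g5 = 1.

15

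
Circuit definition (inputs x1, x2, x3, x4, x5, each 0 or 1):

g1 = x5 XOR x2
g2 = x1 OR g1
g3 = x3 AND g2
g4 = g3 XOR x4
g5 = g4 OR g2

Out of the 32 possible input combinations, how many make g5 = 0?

g5 = g4 OR g2 must be 0, so both g4 = 0 and g2 = 0.
Satisfying assignments:
  x1=0, x2=0, x3=0, x4=0, x5=0
  x1=0, x2=0, x3=1, x4=0, x5=0
  x1=0, x2=1, x3=0, x4=0, x5=1
  x1=0, x2=1, x3=1, x4=0, x5=1

4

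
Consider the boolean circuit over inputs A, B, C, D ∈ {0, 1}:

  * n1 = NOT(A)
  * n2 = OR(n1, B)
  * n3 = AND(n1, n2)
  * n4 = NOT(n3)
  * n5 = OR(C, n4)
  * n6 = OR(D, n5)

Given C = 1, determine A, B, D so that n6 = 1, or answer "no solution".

n6 = OR(D, n5) must be 1, so at least one of D, n5 is 1.
Check with C = 1 and A=0, B=1, D=1:
n1 = NOT(A) = NOT 0 = 1
n2 = OR(n1, B) = OR(1, 1) = 1
n3 = AND(n1, n2) = AND(1, 1) = 1
n4 = NOT(n3) = NOT 1 = 0
n5 = OR(C, n4) = OR(1, 0) = 1
n6 = OR(D, n5) = OR(1, 1) = 1
So n6 = 1.

A=0, B=1, D=1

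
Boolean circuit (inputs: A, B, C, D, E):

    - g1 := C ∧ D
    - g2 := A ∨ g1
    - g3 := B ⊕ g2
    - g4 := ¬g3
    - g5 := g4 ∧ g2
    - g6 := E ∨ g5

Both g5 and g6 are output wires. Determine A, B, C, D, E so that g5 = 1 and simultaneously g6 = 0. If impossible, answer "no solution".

no solution exists

Across all 32 input combinations, none give both g5 = 1 and g6 = 0.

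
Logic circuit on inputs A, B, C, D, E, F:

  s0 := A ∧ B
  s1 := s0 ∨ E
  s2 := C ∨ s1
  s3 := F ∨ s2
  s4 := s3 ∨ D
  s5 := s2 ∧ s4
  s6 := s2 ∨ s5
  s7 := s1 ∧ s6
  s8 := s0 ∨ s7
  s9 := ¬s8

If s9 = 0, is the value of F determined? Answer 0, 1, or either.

either

Both values of F occur among assignments with s9 = 0:
  F=0: A=0, B=0, C=0, D=0, E=1, F=0
  F=1: A=0, B=0, C=0, D=0, E=1, F=1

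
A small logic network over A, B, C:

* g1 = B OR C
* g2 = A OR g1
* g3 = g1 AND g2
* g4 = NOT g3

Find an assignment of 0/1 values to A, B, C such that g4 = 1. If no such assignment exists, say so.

A=1, B=0, C=0

g4 = NOT g3 must be 1, so g3 = 0.
g3 = g1 AND g2 must be 0, so at least one of g1, g2 is 0.
Check with A=1, B=0, C=0:
g1 = B OR C = 0 OR 0 = 0
g2 = A OR g1 = 1 OR 0 = 1
g3 = g1 AND g2 = 0 AND 1 = 0
g4 = NOT g3 = NOT 0 = 1
So g4 = 1 as required.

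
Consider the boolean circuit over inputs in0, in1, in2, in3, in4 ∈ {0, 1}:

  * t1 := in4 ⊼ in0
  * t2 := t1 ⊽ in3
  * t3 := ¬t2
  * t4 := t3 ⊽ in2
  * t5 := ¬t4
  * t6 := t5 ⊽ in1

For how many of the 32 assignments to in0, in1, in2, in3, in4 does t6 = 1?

t6 = t5 ⊽ in1 must be 1, so both t5 = 0 and in1 = 0.
t5 = ¬t4 must be 0, so t4 = 1.
Satisfying assignments:
  in0=1, in1=0, in2=0, in3=0, in4=1

1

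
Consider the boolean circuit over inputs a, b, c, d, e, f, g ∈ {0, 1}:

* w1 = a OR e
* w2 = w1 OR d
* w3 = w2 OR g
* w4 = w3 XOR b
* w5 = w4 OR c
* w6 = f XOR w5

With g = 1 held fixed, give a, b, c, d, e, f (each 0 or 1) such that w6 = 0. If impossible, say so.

Check with g = 1 and a=0, b=0, c=0, d=0, e=1, f=1:
w1 = a OR e = 0 OR 1 = 1
w2 = w1 OR d = 1 OR 0 = 1
w3 = w2 OR g = 1 OR 1 = 1
w4 = w3 XOR b = 1 XOR 0 = 1
w5 = w4 OR c = 1 OR 0 = 1
w6 = f XOR w5 = 1 XOR 1 = 0
So w6 = 0.

a=0 b=0 c=0 d=0 e=1 f=1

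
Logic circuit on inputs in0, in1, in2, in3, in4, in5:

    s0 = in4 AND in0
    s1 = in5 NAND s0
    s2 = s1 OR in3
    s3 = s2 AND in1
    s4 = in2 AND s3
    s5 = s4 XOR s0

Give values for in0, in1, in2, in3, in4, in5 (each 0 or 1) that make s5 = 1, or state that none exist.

s5 = s4 XOR s0 must be 1, so s4 and s0 differ.
Check with in0=1, in1=0, in2=1, in3=1, in4=1, in5=0:
s0 = in4 AND in0 = 1 AND 1 = 1
s1 = in5 NAND s0 = 0 NAND 1 = 1
s2 = s1 OR in3 = 1 OR 1 = 1
s3 = s2 AND in1 = 1 AND 0 = 0
s4 = in2 AND s3 = 1 AND 0 = 0
s5 = s4 XOR s0 = 0 XOR 1 = 1
So s5 = 1 as required.

in0=1, in1=0, in2=1, in3=1, in4=1, in5=0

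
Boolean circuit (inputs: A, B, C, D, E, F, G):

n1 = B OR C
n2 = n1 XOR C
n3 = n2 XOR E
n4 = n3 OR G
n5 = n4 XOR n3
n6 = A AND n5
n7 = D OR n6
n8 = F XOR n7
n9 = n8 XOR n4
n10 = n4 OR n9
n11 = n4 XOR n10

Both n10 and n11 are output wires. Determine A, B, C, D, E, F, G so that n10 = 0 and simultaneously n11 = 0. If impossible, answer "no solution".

Check with A=1, B=1, C=0, D=0, E=1, F=0, G=0:
n1 = B OR C = 1 OR 0 = 1
n2 = n1 XOR C = 1 XOR 0 = 1
n3 = n2 XOR E = 1 XOR 1 = 0
n4 = n3 OR G = 0 OR 0 = 0
n5 = n4 XOR n3 = 0 XOR 0 = 0
n6 = A AND n5 = 1 AND 0 = 0
n7 = D OR n6 = 0 OR 0 = 0
n8 = F XOR n7 = 0 XOR 0 = 0
n9 = n8 XOR n4 = 0 XOR 0 = 0
n10 = n4 OR n9 = 0 OR 0 = 0
n11 = n4 XOR n10 = 0 XOR 0 = 0
So n10 = 0 and n11 = 0.

A=1, B=1, C=0, D=0, E=1, F=0, G=0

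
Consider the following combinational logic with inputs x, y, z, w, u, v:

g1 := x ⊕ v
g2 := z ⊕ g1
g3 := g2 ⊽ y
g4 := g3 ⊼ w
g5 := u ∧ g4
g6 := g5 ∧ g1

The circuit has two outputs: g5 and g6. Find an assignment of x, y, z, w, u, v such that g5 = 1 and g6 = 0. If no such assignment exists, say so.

x=1 y=0 z=1 w=0 u=1 v=1

Check with x=1 y=0 z=1 w=0 u=1 v=1:
g1 = x ⊕ v = 1 ⊕ 1 = 0
g2 = z ⊕ g1 = 1 ⊕ 0 = 1
g3 = g2 ⊽ y = 1 ⊽ 0 = 0
g4 = g3 ⊼ w = 0 ⊼ 0 = 1
g5 = u ∧ g4 = 1 ∧ 1 = 1
g6 = g5 ∧ g1 = 1 ∧ 0 = 0
So g5 = 1 and g6 = 0.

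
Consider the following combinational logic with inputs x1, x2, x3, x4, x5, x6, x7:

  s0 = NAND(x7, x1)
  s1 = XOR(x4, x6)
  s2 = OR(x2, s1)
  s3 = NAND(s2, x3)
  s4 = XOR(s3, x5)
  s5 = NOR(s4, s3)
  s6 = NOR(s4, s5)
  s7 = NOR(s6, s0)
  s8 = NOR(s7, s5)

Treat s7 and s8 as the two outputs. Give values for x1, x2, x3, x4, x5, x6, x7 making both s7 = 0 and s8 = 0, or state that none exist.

Check with x1=1 x2=1 x3=1 x4=0 x5=0 x6=1 x7=0:
s0 = NAND(x7, x1) = NAND(0, 1) = 1
s1 = XOR(x4, x6) = XOR(0, 1) = 1
s2 = OR(x2, s1) = OR(1, 1) = 1
s3 = NAND(s2, x3) = NAND(1, 1) = 0
s4 = XOR(s3, x5) = XOR(0, 0) = 0
s5 = NOR(s4, s3) = NOR(0, 0) = 1
s6 = NOR(s4, s5) = NOR(0, 1) = 0
s7 = NOR(s6, s0) = NOR(0, 1) = 0
s8 = NOR(s7, s5) = NOR(0, 1) = 0
So s7 = 0 and s8 = 0.

x1=1 x2=1 x3=1 x4=0 x5=0 x6=1 x7=0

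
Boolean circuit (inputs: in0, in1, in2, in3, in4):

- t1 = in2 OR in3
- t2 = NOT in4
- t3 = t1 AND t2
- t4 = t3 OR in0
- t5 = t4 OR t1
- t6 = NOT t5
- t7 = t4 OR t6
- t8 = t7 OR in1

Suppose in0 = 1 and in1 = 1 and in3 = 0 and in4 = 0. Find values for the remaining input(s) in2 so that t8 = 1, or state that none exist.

in2=0

t8 = t7 OR in1 must be 1, so at least one of t7, in1 is 1.
Check with in0 = 1 and in1 = 1 and in3 = 0 and in4 = 0 and in2=0:
t1 = in2 OR in3 = 0 OR 0 = 0
t2 = NOT in4 = NOT 0 = 1
t3 = t1 AND t2 = 0 AND 1 = 0
t4 = t3 OR in0 = 0 OR 1 = 1
t5 = t4 OR t1 = 1 OR 0 = 1
t6 = NOT t5 = NOT 1 = 0
t7 = t4 OR t6 = 1 OR 0 = 1
t8 = t7 OR in1 = 1 OR 1 = 1
So t8 = 1.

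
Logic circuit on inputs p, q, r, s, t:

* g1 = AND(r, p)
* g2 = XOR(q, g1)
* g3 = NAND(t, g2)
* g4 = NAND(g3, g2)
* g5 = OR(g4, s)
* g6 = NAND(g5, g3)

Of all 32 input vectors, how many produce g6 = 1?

12

g6 = NAND(g5, g3) must be 1, so at least one of g5, g3 is 0.
Enumerating the 32 input combinations, 12 give g6 = 1 and 20 give g6 = 0.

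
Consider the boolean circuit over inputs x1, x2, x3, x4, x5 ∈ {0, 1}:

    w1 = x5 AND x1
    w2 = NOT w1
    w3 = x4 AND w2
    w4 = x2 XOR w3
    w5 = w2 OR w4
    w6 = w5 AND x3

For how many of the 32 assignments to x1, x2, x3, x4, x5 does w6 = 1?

14

w6 = w5 AND x3 must be 1, so both w5 = 1 and x3 = 1.
w5 = w2 OR w4 must be 1, so at least one of w2, w4 is 1.
Enumerating the 32 input combinations, 14 give w6 = 1 and 18 give w6 = 0.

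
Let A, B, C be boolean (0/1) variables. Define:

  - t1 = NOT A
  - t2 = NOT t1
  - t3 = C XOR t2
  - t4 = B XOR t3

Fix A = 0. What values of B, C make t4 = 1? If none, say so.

t4 = B XOR t3 must be 1, so B and t3 differ.
Check with A = 0 and B=0, C=1:
t1 = NOT A = NOT 0 = 1
t2 = NOT t1 = NOT 1 = 0
t3 = C XOR t2 = 1 XOR 0 = 1
t4 = B XOR t3 = 0 XOR 1 = 1
So t4 = 1.

B=0 C=1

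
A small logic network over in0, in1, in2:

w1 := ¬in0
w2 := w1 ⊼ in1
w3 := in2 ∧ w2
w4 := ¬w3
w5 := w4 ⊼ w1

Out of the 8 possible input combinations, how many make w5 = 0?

3

w5 = w4 ⊼ w1 must be 0, so both w4 = 1 and w1 = 1.
Satisfying assignments:
  in0=0, in1=0, in2=0
  in0=0, in1=1, in2=0
  in0=0, in1=1, in2=1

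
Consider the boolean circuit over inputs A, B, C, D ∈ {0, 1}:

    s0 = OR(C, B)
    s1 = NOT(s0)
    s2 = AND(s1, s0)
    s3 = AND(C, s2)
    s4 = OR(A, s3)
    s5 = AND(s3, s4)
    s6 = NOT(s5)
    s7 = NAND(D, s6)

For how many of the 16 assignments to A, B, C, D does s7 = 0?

8

s7 = NAND(D, s6) must be 0, so both D = 1 and s6 = 1.
Enumerating the 16 input combinations, 8 give s7 = 0 and 8 give s7 = 1.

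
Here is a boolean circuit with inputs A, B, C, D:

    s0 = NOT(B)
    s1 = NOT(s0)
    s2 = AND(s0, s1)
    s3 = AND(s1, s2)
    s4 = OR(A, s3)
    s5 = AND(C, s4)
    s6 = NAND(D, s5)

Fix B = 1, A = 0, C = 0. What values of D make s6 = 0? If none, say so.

With B = 1, A = 0, C = 0 fixed, none of the 2 settings of D give s6 = 0.
For example, with D=0:
s0 = NOT(B) = NOT 1 = 0
s1 = NOT(s0) = NOT 0 = 1
s2 = AND(s0, s1) = AND(0, 1) = 0
s3 = AND(s1, s2) = AND(1, 0) = 0
s4 = OR(A, s3) = OR(0, 0) = 0
s5 = AND(C, s4) = AND(0, 0) = 0
s6 = NAND(D, s5) = NAND(0, 0) = 1
giving s6 = 1 ≠ 0.

no solution exists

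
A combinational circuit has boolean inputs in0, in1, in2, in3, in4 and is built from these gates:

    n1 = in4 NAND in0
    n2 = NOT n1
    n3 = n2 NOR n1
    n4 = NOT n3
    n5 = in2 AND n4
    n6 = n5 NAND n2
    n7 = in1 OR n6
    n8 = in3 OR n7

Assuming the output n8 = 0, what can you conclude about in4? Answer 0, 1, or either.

1

n8 = in3 OR n7 must be 0, so both in3 = 0 and n7 = 0.
n7 = in1 OR n6 must be 0, so both in1 = 0 and n6 = 0.
Every assignment with n8 = 0 has in4 = 1; there are 1 such assignment(s).
  in0=1, in1=0, in2=1, in3=0, in4=1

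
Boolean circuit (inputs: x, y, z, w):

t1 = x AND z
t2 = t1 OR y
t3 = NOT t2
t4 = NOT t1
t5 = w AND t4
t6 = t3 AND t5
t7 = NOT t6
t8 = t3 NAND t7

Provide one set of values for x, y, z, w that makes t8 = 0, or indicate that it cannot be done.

x=0, y=0, z=1, w=0

t8 = t3 NAND t7 must be 0, so both t3 = 1 and t7 = 1.
t3 = NOT t2 must be 1, so t2 = 0.
t7 = NOT t6 must be 1, so t6 = 0.
Check with x=0, y=0, z=1, w=0:
t1 = x AND z = 0 AND 1 = 0
t2 = t1 OR y = 0 OR 0 = 0
t3 = NOT t2 = NOT 0 = 1
t4 = NOT t1 = NOT 0 = 1
t5 = w AND t4 = 0 AND 1 = 0
t6 = t3 AND t5 = 1 AND 0 = 0
t7 = NOT t6 = NOT 0 = 1
t8 = t3 NAND t7 = 1 NAND 1 = 0
So t8 = 0 as required.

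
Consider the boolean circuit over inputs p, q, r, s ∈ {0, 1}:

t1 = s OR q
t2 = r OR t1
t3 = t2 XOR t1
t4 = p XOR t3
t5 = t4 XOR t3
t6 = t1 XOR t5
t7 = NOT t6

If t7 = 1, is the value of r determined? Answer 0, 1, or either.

either

Both values of r occur among assignments with t7 = 1:
  r=0: p=0, q=0, r=0, s=0
  r=1: p=0, q=0, r=1, s=0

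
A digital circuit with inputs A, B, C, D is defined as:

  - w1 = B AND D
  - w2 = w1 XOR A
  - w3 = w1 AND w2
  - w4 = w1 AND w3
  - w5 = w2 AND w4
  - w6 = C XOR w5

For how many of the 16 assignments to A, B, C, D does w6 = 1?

w6 = C XOR w5 must be 1, so C and w5 differ.
Enumerating the 16 input combinations, 8 give w6 = 1 and 8 give w6 = 0.

8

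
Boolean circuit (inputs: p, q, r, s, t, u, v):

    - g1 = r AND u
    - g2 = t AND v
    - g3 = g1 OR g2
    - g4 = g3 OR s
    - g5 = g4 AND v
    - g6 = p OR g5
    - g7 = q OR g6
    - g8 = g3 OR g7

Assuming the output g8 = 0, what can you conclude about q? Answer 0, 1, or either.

g8 = g3 OR g7 must be 0, so both g3 = 0 and g7 = 0.
Every assignment with g8 = 0 has q = 0; there are 15 such assignment(s).

0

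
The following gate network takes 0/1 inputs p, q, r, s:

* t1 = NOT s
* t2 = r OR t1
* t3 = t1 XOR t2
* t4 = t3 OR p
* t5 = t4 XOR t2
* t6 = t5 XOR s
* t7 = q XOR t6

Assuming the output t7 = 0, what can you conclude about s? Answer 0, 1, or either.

either

Both values of s occur among assignments with t7 = 0:
  s=0: p=0, q=1, r=0, s=0
  s=1: p=0, q=1, r=0, s=1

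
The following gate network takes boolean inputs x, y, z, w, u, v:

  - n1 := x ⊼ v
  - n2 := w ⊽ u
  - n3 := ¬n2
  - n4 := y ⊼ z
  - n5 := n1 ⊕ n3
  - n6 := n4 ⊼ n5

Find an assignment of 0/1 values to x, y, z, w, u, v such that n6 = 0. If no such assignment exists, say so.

x=1, y=1, z=0, w=1, u=0, v=1

Check with x=1, y=1, z=0, w=1, u=0, v=1:
n1 = x ⊼ v = 1 ⊼ 1 = 0
n2 = w ⊽ u = 1 ⊽ 0 = 0
n3 = ¬n2 = ¬0 = 1
n4 = y ⊼ z = 1 ⊼ 0 = 1
n5 = n1 ⊕ n3 = 0 ⊕ 1 = 1
n6 = n4 ⊼ n5 = 1 ⊼ 1 = 0
So n6 = 0 as required.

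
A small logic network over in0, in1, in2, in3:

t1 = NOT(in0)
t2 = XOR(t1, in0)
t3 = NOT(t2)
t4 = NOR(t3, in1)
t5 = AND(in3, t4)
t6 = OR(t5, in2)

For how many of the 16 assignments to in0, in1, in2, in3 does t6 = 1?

10

t6 = OR(t5, in2) must be 1, so at least one of t5, in2 is 1.
Enumerating the 16 input combinations, 10 give t6 = 1 and 6 give t6 = 0.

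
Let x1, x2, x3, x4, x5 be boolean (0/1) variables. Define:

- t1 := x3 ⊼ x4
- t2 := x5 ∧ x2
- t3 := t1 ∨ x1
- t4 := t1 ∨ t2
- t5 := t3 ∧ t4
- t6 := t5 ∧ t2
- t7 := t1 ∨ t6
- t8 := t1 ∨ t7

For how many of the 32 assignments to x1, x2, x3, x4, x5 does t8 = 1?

t8 = t1 ∨ t7 must be 1, so at least one of t1, t7 is 1.
Enumerating the 32 input combinations, 25 give t8 = 1 and 7 give t8 = 0.

25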